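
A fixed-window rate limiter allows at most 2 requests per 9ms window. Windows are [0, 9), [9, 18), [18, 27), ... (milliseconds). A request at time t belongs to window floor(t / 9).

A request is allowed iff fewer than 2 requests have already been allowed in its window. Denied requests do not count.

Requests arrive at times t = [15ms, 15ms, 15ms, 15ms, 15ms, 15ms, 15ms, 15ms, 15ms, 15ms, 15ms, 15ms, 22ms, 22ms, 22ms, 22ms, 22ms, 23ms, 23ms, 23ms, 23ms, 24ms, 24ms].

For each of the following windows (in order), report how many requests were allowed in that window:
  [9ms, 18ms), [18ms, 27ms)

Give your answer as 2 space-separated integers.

Answer: 2 2

Derivation:
Processing requests:
  req#1 t=15ms (window 1): ALLOW
  req#2 t=15ms (window 1): ALLOW
  req#3 t=15ms (window 1): DENY
  req#4 t=15ms (window 1): DENY
  req#5 t=15ms (window 1): DENY
  req#6 t=15ms (window 1): DENY
  req#7 t=15ms (window 1): DENY
  req#8 t=15ms (window 1): DENY
  req#9 t=15ms (window 1): DENY
  req#10 t=15ms (window 1): DENY
  req#11 t=15ms (window 1): DENY
  req#12 t=15ms (window 1): DENY
  req#13 t=22ms (window 2): ALLOW
  req#14 t=22ms (window 2): ALLOW
  req#15 t=22ms (window 2): DENY
  req#16 t=22ms (window 2): DENY
  req#17 t=22ms (window 2): DENY
  req#18 t=23ms (window 2): DENY
  req#19 t=23ms (window 2): DENY
  req#20 t=23ms (window 2): DENY
  req#21 t=23ms (window 2): DENY
  req#22 t=24ms (window 2): DENY
  req#23 t=24ms (window 2): DENY

Allowed counts by window: 2 2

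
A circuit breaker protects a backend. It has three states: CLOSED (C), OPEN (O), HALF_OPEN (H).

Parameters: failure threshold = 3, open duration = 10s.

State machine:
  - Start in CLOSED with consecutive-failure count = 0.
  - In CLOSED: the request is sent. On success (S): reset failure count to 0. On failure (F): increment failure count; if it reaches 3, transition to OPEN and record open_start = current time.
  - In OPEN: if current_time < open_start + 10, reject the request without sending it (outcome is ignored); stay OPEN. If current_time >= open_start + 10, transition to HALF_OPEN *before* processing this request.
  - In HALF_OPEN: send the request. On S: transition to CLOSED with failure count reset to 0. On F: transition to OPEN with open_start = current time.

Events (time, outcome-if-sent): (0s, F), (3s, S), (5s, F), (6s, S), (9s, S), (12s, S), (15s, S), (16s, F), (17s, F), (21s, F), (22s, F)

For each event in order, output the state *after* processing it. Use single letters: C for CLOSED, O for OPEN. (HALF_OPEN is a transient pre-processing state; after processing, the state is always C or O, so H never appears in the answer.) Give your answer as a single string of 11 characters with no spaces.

State after each event:
  event#1 t=0s outcome=F: state=CLOSED
  event#2 t=3s outcome=S: state=CLOSED
  event#3 t=5s outcome=F: state=CLOSED
  event#4 t=6s outcome=S: state=CLOSED
  event#5 t=9s outcome=S: state=CLOSED
  event#6 t=12s outcome=S: state=CLOSED
  event#7 t=15s outcome=S: state=CLOSED
  event#8 t=16s outcome=F: state=CLOSED
  event#9 t=17s outcome=F: state=CLOSED
  event#10 t=21s outcome=F: state=OPEN
  event#11 t=22s outcome=F: state=OPEN

Answer: CCCCCCCCCOO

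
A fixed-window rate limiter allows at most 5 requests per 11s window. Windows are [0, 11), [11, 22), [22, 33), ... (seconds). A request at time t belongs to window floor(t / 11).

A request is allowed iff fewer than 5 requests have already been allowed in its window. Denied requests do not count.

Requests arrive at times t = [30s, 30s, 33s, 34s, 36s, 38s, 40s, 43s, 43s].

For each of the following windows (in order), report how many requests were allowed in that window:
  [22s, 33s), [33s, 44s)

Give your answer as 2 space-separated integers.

Processing requests:
  req#1 t=30s (window 2): ALLOW
  req#2 t=30s (window 2): ALLOW
  req#3 t=33s (window 3): ALLOW
  req#4 t=34s (window 3): ALLOW
  req#5 t=36s (window 3): ALLOW
  req#6 t=38s (window 3): ALLOW
  req#7 t=40s (window 3): ALLOW
  req#8 t=43s (window 3): DENY
  req#9 t=43s (window 3): DENY

Allowed counts by window: 2 5

Answer: 2 5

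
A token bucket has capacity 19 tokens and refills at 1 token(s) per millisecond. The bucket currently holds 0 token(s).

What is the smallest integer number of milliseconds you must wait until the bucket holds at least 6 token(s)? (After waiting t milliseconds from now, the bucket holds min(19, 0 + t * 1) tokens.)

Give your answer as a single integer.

Answer: 6

Derivation:
Need 0 + t * 1 >= 6, so t >= 6/1.
Smallest integer t = ceil(6/1) = 6.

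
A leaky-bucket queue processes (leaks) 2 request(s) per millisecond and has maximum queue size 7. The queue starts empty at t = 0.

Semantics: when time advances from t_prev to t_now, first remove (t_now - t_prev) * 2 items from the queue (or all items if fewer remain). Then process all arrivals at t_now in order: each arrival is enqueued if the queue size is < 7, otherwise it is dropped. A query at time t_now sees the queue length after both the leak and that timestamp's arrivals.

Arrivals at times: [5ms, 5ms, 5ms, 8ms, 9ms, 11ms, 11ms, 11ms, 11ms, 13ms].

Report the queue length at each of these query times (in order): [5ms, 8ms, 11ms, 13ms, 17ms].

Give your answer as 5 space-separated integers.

Queue lengths at query times:
  query t=5ms: backlog = 3
  query t=8ms: backlog = 1
  query t=11ms: backlog = 4
  query t=13ms: backlog = 1
  query t=17ms: backlog = 0

Answer: 3 1 4 1 0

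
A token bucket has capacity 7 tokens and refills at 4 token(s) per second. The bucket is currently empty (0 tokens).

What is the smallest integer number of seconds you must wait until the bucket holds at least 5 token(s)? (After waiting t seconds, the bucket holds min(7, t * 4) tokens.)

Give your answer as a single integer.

Answer: 2

Derivation:
Need t * 4 >= 5, so t >= 5/4.
Smallest integer t = ceil(5/4) = 2.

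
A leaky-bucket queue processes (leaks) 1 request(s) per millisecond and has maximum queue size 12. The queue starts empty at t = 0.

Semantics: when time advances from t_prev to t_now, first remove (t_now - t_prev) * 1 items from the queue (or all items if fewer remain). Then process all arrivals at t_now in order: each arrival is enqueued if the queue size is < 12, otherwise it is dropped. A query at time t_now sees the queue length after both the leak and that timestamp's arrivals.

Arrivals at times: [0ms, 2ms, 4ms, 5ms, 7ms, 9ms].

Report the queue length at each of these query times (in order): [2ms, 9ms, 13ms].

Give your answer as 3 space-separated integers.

Queue lengths at query times:
  query t=2ms: backlog = 1
  query t=9ms: backlog = 1
  query t=13ms: backlog = 0

Answer: 1 1 0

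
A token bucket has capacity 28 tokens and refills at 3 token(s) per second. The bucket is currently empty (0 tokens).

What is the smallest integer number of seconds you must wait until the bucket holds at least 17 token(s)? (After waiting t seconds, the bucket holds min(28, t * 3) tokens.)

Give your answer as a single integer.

Answer: 6

Derivation:
Need t * 3 >= 17, so t >= 17/3.
Smallest integer t = ceil(17/3) = 6.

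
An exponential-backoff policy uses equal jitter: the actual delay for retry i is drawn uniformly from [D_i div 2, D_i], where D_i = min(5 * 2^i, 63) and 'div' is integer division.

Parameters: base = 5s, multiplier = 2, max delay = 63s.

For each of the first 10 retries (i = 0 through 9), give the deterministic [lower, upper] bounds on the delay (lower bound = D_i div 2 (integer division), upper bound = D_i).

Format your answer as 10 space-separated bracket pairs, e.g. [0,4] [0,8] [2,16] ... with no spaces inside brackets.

Computing bounds per retry:
  i=0: D_i=min(5*2^0,63)=5, bounds=[2,5]
  i=1: D_i=min(5*2^1,63)=10, bounds=[5,10]
  i=2: D_i=min(5*2^2,63)=20, bounds=[10,20]
  i=3: D_i=min(5*2^3,63)=40, bounds=[20,40]
  i=4: D_i=min(5*2^4,63)=63, bounds=[31,63]
  i=5: D_i=min(5*2^5,63)=63, bounds=[31,63]
  i=6: D_i=min(5*2^6,63)=63, bounds=[31,63]
  i=7: D_i=min(5*2^7,63)=63, bounds=[31,63]
  i=8: D_i=min(5*2^8,63)=63, bounds=[31,63]
  i=9: D_i=min(5*2^9,63)=63, bounds=[31,63]

Answer: [2,5] [5,10] [10,20] [20,40] [31,63] [31,63] [31,63] [31,63] [31,63] [31,63]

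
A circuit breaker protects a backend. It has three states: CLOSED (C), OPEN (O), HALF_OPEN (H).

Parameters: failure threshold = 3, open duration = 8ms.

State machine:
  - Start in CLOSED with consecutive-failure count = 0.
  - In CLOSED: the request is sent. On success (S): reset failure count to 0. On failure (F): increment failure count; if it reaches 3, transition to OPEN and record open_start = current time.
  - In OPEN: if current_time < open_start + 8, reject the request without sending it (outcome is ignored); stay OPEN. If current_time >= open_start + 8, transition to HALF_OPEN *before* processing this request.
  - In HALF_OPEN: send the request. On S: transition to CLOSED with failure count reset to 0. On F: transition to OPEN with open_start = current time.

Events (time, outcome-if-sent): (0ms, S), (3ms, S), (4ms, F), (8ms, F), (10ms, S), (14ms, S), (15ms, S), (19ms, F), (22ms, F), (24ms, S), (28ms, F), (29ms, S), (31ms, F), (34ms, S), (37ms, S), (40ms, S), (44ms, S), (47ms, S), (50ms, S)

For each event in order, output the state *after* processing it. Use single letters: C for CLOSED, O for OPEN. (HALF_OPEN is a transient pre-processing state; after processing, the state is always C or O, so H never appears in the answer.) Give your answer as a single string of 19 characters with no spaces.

Answer: CCCCCCCCCCCCCCCCCCC

Derivation:
State after each event:
  event#1 t=0ms outcome=S: state=CLOSED
  event#2 t=3ms outcome=S: state=CLOSED
  event#3 t=4ms outcome=F: state=CLOSED
  event#4 t=8ms outcome=F: state=CLOSED
  event#5 t=10ms outcome=S: state=CLOSED
  event#6 t=14ms outcome=S: state=CLOSED
  event#7 t=15ms outcome=S: state=CLOSED
  event#8 t=19ms outcome=F: state=CLOSED
  event#9 t=22ms outcome=F: state=CLOSED
  event#10 t=24ms outcome=S: state=CLOSED
  event#11 t=28ms outcome=F: state=CLOSED
  event#12 t=29ms outcome=S: state=CLOSED
  event#13 t=31ms outcome=F: state=CLOSED
  event#14 t=34ms outcome=S: state=CLOSED
  event#15 t=37ms outcome=S: state=CLOSED
  event#16 t=40ms outcome=S: state=CLOSED
  event#17 t=44ms outcome=S: state=CLOSED
  event#18 t=47ms outcome=S: state=CLOSED
  event#19 t=50ms outcome=S: state=CLOSED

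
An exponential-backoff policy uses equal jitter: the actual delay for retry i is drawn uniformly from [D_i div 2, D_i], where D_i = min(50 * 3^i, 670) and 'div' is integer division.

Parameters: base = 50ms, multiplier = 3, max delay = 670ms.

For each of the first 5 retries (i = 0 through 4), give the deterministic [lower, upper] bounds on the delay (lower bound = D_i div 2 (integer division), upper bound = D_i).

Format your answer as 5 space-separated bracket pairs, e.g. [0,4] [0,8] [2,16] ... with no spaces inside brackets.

Computing bounds per retry:
  i=0: D_i=min(50*3^0,670)=50, bounds=[25,50]
  i=1: D_i=min(50*3^1,670)=150, bounds=[75,150]
  i=2: D_i=min(50*3^2,670)=450, bounds=[225,450]
  i=3: D_i=min(50*3^3,670)=670, bounds=[335,670]
  i=4: D_i=min(50*3^4,670)=670, bounds=[335,670]

Answer: [25,50] [75,150] [225,450] [335,670] [335,670]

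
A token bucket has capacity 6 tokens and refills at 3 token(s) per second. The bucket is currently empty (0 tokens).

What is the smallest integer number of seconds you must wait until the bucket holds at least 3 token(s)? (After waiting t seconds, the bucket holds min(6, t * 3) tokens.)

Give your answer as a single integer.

Need t * 3 >= 3, so t >= 3/3.
Smallest integer t = ceil(3/3) = 1.

Answer: 1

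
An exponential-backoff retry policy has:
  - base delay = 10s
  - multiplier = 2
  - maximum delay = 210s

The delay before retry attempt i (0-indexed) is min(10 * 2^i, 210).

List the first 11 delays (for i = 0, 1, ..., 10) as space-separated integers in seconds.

Answer: 10 20 40 80 160 210 210 210 210 210 210

Derivation:
Computing each delay:
  i=0: min(10*2^0, 210) = 10
  i=1: min(10*2^1, 210) = 20
  i=2: min(10*2^2, 210) = 40
  i=3: min(10*2^3, 210) = 80
  i=4: min(10*2^4, 210) = 160
  i=5: min(10*2^5, 210) = 210
  i=6: min(10*2^6, 210) = 210
  i=7: min(10*2^7, 210) = 210
  i=8: min(10*2^8, 210) = 210
  i=9: min(10*2^9, 210) = 210
  i=10: min(10*2^10, 210) = 210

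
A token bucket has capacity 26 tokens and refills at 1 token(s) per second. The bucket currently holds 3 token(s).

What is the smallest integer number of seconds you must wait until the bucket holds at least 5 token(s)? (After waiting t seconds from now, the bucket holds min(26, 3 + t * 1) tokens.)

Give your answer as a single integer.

Answer: 2

Derivation:
Need 3 + t * 1 >= 5, so t >= 2/1.
Smallest integer t = ceil(2/1) = 2.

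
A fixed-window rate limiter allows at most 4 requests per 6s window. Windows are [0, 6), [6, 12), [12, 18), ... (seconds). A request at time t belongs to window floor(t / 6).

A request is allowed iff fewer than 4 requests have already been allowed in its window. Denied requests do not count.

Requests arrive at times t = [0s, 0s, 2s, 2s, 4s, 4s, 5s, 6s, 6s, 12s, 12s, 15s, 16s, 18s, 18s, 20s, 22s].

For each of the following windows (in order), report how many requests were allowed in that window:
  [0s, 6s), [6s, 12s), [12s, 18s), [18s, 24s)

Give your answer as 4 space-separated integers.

Answer: 4 2 4 4

Derivation:
Processing requests:
  req#1 t=0s (window 0): ALLOW
  req#2 t=0s (window 0): ALLOW
  req#3 t=2s (window 0): ALLOW
  req#4 t=2s (window 0): ALLOW
  req#5 t=4s (window 0): DENY
  req#6 t=4s (window 0): DENY
  req#7 t=5s (window 0): DENY
  req#8 t=6s (window 1): ALLOW
  req#9 t=6s (window 1): ALLOW
  req#10 t=12s (window 2): ALLOW
  req#11 t=12s (window 2): ALLOW
  req#12 t=15s (window 2): ALLOW
  req#13 t=16s (window 2): ALLOW
  req#14 t=18s (window 3): ALLOW
  req#15 t=18s (window 3): ALLOW
  req#16 t=20s (window 3): ALLOW
  req#17 t=22s (window 3): ALLOW

Allowed counts by window: 4 2 4 4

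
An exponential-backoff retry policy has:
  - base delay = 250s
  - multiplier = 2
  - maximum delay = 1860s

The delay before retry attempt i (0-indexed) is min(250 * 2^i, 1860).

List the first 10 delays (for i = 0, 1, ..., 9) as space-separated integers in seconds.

Answer: 250 500 1000 1860 1860 1860 1860 1860 1860 1860

Derivation:
Computing each delay:
  i=0: min(250*2^0, 1860) = 250
  i=1: min(250*2^1, 1860) = 500
  i=2: min(250*2^2, 1860) = 1000
  i=3: min(250*2^3, 1860) = 1860
  i=4: min(250*2^4, 1860) = 1860
  i=5: min(250*2^5, 1860) = 1860
  i=6: min(250*2^6, 1860) = 1860
  i=7: min(250*2^7, 1860) = 1860
  i=8: min(250*2^8, 1860) = 1860
  i=9: min(250*2^9, 1860) = 1860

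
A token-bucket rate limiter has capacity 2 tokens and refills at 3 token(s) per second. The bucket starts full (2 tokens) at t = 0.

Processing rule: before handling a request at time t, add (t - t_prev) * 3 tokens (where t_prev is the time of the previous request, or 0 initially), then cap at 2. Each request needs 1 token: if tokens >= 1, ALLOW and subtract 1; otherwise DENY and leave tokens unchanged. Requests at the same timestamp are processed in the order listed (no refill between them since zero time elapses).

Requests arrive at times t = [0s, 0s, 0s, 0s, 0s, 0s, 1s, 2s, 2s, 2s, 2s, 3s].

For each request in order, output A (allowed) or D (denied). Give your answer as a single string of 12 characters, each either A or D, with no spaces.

Answer: AADDDDAAADDA

Derivation:
Simulating step by step:
  req#1 t=0s: ALLOW
  req#2 t=0s: ALLOW
  req#3 t=0s: DENY
  req#4 t=0s: DENY
  req#5 t=0s: DENY
  req#6 t=0s: DENY
  req#7 t=1s: ALLOW
  req#8 t=2s: ALLOW
  req#9 t=2s: ALLOW
  req#10 t=2s: DENY
  req#11 t=2s: DENY
  req#12 t=3s: ALLOW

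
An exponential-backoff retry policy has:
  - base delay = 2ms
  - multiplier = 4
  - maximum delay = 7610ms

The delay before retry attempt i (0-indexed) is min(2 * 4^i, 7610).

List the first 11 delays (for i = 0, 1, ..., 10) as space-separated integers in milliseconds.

Answer: 2 8 32 128 512 2048 7610 7610 7610 7610 7610

Derivation:
Computing each delay:
  i=0: min(2*4^0, 7610) = 2
  i=1: min(2*4^1, 7610) = 8
  i=2: min(2*4^2, 7610) = 32
  i=3: min(2*4^3, 7610) = 128
  i=4: min(2*4^4, 7610) = 512
  i=5: min(2*4^5, 7610) = 2048
  i=6: min(2*4^6, 7610) = 7610
  i=7: min(2*4^7, 7610) = 7610
  i=8: min(2*4^8, 7610) = 7610
  i=9: min(2*4^9, 7610) = 7610
  i=10: min(2*4^10, 7610) = 7610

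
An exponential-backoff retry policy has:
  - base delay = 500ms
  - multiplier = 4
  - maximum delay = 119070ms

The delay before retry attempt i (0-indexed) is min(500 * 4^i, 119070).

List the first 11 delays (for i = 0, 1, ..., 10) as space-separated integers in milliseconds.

Answer: 500 2000 8000 32000 119070 119070 119070 119070 119070 119070 119070

Derivation:
Computing each delay:
  i=0: min(500*4^0, 119070) = 500
  i=1: min(500*4^1, 119070) = 2000
  i=2: min(500*4^2, 119070) = 8000
  i=3: min(500*4^3, 119070) = 32000
  i=4: min(500*4^4, 119070) = 119070
  i=5: min(500*4^5, 119070) = 119070
  i=6: min(500*4^6, 119070) = 119070
  i=7: min(500*4^7, 119070) = 119070
  i=8: min(500*4^8, 119070) = 119070
  i=9: min(500*4^9, 119070) = 119070
  i=10: min(500*4^10, 119070) = 119070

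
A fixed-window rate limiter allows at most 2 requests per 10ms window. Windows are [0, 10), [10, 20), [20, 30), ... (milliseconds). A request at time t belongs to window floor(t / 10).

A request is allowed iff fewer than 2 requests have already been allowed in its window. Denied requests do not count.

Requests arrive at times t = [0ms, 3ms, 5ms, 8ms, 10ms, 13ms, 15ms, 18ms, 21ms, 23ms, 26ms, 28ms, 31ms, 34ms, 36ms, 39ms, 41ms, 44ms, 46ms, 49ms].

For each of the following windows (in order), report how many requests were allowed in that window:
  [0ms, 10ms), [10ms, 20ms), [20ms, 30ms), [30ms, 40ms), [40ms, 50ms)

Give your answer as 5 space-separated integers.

Processing requests:
  req#1 t=0ms (window 0): ALLOW
  req#2 t=3ms (window 0): ALLOW
  req#3 t=5ms (window 0): DENY
  req#4 t=8ms (window 0): DENY
  req#5 t=10ms (window 1): ALLOW
  req#6 t=13ms (window 1): ALLOW
  req#7 t=15ms (window 1): DENY
  req#8 t=18ms (window 1): DENY
  req#9 t=21ms (window 2): ALLOW
  req#10 t=23ms (window 2): ALLOW
  req#11 t=26ms (window 2): DENY
  req#12 t=28ms (window 2): DENY
  req#13 t=31ms (window 3): ALLOW
  req#14 t=34ms (window 3): ALLOW
  req#15 t=36ms (window 3): DENY
  req#16 t=39ms (window 3): DENY
  req#17 t=41ms (window 4): ALLOW
  req#18 t=44ms (window 4): ALLOW
  req#19 t=46ms (window 4): DENY
  req#20 t=49ms (window 4): DENY

Allowed counts by window: 2 2 2 2 2

Answer: 2 2 2 2 2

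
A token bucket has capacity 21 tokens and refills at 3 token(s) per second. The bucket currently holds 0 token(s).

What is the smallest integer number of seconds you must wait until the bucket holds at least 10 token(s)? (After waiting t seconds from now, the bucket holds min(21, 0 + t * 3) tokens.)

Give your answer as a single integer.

Need 0 + t * 3 >= 10, so t >= 10/3.
Smallest integer t = ceil(10/3) = 4.

Answer: 4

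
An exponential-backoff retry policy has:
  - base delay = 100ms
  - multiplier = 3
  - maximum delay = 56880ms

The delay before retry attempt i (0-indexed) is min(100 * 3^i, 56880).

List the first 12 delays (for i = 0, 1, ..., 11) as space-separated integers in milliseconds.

Answer: 100 300 900 2700 8100 24300 56880 56880 56880 56880 56880 56880

Derivation:
Computing each delay:
  i=0: min(100*3^0, 56880) = 100
  i=1: min(100*3^1, 56880) = 300
  i=2: min(100*3^2, 56880) = 900
  i=3: min(100*3^3, 56880) = 2700
  i=4: min(100*3^4, 56880) = 8100
  i=5: min(100*3^5, 56880) = 24300
  i=6: min(100*3^6, 56880) = 56880
  i=7: min(100*3^7, 56880) = 56880
  i=8: min(100*3^8, 56880) = 56880
  i=9: min(100*3^9, 56880) = 56880
  i=10: min(100*3^10, 56880) = 56880
  i=11: min(100*3^11, 56880) = 56880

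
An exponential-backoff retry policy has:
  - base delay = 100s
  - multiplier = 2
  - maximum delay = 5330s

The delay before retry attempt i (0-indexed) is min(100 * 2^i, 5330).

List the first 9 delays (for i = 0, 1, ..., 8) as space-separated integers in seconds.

Computing each delay:
  i=0: min(100*2^0, 5330) = 100
  i=1: min(100*2^1, 5330) = 200
  i=2: min(100*2^2, 5330) = 400
  i=3: min(100*2^3, 5330) = 800
  i=4: min(100*2^4, 5330) = 1600
  i=5: min(100*2^5, 5330) = 3200
  i=6: min(100*2^6, 5330) = 5330
  i=7: min(100*2^7, 5330) = 5330
  i=8: min(100*2^8, 5330) = 5330

Answer: 100 200 400 800 1600 3200 5330 5330 5330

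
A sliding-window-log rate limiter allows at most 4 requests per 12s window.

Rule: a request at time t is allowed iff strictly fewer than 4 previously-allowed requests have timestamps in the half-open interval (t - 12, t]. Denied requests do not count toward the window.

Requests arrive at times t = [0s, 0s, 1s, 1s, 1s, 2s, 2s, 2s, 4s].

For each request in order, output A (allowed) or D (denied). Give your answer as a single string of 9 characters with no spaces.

Answer: AAAADDDDD

Derivation:
Tracking allowed requests in the window:
  req#1 t=0s: ALLOW
  req#2 t=0s: ALLOW
  req#3 t=1s: ALLOW
  req#4 t=1s: ALLOW
  req#5 t=1s: DENY
  req#6 t=2s: DENY
  req#7 t=2s: DENY
  req#8 t=2s: DENY
  req#9 t=4s: DENY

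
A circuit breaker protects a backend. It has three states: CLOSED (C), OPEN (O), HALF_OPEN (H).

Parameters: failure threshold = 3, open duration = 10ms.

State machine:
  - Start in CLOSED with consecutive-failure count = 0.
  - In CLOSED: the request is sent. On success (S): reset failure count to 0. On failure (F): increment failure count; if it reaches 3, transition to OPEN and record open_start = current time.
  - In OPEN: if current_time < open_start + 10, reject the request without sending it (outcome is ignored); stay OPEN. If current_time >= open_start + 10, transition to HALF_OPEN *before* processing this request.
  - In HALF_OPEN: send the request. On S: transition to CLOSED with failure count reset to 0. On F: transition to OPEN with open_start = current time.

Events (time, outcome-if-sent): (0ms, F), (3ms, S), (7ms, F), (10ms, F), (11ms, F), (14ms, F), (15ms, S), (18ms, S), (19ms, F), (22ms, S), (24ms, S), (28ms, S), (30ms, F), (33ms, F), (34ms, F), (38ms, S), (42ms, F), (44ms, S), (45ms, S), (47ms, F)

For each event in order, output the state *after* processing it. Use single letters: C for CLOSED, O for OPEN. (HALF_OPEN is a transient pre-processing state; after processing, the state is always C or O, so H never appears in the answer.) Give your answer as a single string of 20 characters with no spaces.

Answer: CCCCOOOOOCCCCCOOOCCC

Derivation:
State after each event:
  event#1 t=0ms outcome=F: state=CLOSED
  event#2 t=3ms outcome=S: state=CLOSED
  event#3 t=7ms outcome=F: state=CLOSED
  event#4 t=10ms outcome=F: state=CLOSED
  event#5 t=11ms outcome=F: state=OPEN
  event#6 t=14ms outcome=F: state=OPEN
  event#7 t=15ms outcome=S: state=OPEN
  event#8 t=18ms outcome=S: state=OPEN
  event#9 t=19ms outcome=F: state=OPEN
  event#10 t=22ms outcome=S: state=CLOSED
  event#11 t=24ms outcome=S: state=CLOSED
  event#12 t=28ms outcome=S: state=CLOSED
  event#13 t=30ms outcome=F: state=CLOSED
  event#14 t=33ms outcome=F: state=CLOSED
  event#15 t=34ms outcome=F: state=OPEN
  event#16 t=38ms outcome=S: state=OPEN
  event#17 t=42ms outcome=F: state=OPEN
  event#18 t=44ms outcome=S: state=CLOSED
  event#19 t=45ms outcome=S: state=CLOSED
  event#20 t=47ms outcome=F: state=CLOSED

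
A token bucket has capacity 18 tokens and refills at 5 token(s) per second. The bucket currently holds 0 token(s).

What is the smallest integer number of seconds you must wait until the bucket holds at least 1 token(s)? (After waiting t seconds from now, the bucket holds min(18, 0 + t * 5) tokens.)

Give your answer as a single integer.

Need 0 + t * 5 >= 1, so t >= 1/5.
Smallest integer t = ceil(1/5) = 1.

Answer: 1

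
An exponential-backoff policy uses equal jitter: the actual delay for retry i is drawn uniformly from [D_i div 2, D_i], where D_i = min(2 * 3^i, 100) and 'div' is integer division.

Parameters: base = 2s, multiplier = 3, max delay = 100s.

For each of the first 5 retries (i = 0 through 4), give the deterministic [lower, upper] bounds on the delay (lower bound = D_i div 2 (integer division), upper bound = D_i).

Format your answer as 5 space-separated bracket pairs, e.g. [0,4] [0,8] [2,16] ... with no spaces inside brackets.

Computing bounds per retry:
  i=0: D_i=min(2*3^0,100)=2, bounds=[1,2]
  i=1: D_i=min(2*3^1,100)=6, bounds=[3,6]
  i=2: D_i=min(2*3^2,100)=18, bounds=[9,18]
  i=3: D_i=min(2*3^3,100)=54, bounds=[27,54]
  i=4: D_i=min(2*3^4,100)=100, bounds=[50,100]

Answer: [1,2] [3,6] [9,18] [27,54] [50,100]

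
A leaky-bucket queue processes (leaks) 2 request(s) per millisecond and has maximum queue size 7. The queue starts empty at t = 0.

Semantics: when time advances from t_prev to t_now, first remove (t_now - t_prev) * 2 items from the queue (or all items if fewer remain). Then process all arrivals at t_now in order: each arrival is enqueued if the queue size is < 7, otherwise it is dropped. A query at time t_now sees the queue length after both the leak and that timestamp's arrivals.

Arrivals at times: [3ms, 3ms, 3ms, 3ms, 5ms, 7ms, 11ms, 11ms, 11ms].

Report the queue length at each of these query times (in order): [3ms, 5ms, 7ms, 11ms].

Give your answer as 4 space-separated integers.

Answer: 4 1 1 3

Derivation:
Queue lengths at query times:
  query t=3ms: backlog = 4
  query t=5ms: backlog = 1
  query t=7ms: backlog = 1
  query t=11ms: backlog = 3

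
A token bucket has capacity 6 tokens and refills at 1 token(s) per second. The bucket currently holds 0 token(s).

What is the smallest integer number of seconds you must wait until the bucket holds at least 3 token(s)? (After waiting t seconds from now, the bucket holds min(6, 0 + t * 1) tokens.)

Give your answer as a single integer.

Need 0 + t * 1 >= 3, so t >= 3/1.
Smallest integer t = ceil(3/1) = 3.

Answer: 3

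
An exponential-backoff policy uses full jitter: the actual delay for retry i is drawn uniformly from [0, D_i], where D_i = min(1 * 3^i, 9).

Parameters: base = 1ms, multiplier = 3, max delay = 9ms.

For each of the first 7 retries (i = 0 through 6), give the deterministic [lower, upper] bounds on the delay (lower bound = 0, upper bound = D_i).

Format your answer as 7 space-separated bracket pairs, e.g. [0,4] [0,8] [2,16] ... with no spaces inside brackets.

Computing bounds per retry:
  i=0: D_i=min(1*3^0,9)=1, bounds=[0,1]
  i=1: D_i=min(1*3^1,9)=3, bounds=[0,3]
  i=2: D_i=min(1*3^2,9)=9, bounds=[0,9]
  i=3: D_i=min(1*3^3,9)=9, bounds=[0,9]
  i=4: D_i=min(1*3^4,9)=9, bounds=[0,9]
  i=5: D_i=min(1*3^5,9)=9, bounds=[0,9]
  i=6: D_i=min(1*3^6,9)=9, bounds=[0,9]

Answer: [0,1] [0,3] [0,9] [0,9] [0,9] [0,9] [0,9]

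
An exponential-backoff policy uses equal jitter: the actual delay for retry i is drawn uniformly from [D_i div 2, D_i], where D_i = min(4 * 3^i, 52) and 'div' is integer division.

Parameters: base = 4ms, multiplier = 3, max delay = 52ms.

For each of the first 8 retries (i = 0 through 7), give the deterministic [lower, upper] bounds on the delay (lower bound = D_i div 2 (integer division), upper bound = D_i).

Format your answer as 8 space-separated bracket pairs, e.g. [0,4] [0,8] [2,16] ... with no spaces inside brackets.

Computing bounds per retry:
  i=0: D_i=min(4*3^0,52)=4, bounds=[2,4]
  i=1: D_i=min(4*3^1,52)=12, bounds=[6,12]
  i=2: D_i=min(4*3^2,52)=36, bounds=[18,36]
  i=3: D_i=min(4*3^3,52)=52, bounds=[26,52]
  i=4: D_i=min(4*3^4,52)=52, bounds=[26,52]
  i=5: D_i=min(4*3^5,52)=52, bounds=[26,52]
  i=6: D_i=min(4*3^6,52)=52, bounds=[26,52]
  i=7: D_i=min(4*3^7,52)=52, bounds=[26,52]

Answer: [2,4] [6,12] [18,36] [26,52] [26,52] [26,52] [26,52] [26,52]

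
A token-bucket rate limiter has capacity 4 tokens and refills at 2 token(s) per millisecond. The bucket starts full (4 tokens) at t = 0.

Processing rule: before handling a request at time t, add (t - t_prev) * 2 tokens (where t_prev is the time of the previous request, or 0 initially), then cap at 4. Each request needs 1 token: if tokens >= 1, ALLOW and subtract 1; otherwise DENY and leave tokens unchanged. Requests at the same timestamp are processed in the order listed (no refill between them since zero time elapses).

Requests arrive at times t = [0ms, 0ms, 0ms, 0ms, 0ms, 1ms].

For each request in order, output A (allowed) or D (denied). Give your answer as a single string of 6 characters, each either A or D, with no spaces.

Simulating step by step:
  req#1 t=0ms: ALLOW
  req#2 t=0ms: ALLOW
  req#3 t=0ms: ALLOW
  req#4 t=0ms: ALLOW
  req#5 t=0ms: DENY
  req#6 t=1ms: ALLOW

Answer: AAAADA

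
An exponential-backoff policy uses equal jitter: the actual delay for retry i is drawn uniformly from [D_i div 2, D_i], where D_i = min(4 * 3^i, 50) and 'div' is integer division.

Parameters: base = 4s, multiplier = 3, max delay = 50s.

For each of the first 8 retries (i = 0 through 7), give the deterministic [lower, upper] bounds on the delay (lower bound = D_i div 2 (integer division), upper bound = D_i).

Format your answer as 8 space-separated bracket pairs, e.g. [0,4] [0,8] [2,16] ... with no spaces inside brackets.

Computing bounds per retry:
  i=0: D_i=min(4*3^0,50)=4, bounds=[2,4]
  i=1: D_i=min(4*3^1,50)=12, bounds=[6,12]
  i=2: D_i=min(4*3^2,50)=36, bounds=[18,36]
  i=3: D_i=min(4*3^3,50)=50, bounds=[25,50]
  i=4: D_i=min(4*3^4,50)=50, bounds=[25,50]
  i=5: D_i=min(4*3^5,50)=50, bounds=[25,50]
  i=6: D_i=min(4*3^6,50)=50, bounds=[25,50]
  i=7: D_i=min(4*3^7,50)=50, bounds=[25,50]

Answer: [2,4] [6,12] [18,36] [25,50] [25,50] [25,50] [25,50] [25,50]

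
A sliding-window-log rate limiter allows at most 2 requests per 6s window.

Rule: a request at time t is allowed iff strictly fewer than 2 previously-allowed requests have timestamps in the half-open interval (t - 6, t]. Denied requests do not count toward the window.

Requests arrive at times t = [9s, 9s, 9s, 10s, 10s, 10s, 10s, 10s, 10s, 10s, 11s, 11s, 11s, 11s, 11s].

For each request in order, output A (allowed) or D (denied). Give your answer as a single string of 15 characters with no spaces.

Tracking allowed requests in the window:
  req#1 t=9s: ALLOW
  req#2 t=9s: ALLOW
  req#3 t=9s: DENY
  req#4 t=10s: DENY
  req#5 t=10s: DENY
  req#6 t=10s: DENY
  req#7 t=10s: DENY
  req#8 t=10s: DENY
  req#9 t=10s: DENY
  req#10 t=10s: DENY
  req#11 t=11s: DENY
  req#12 t=11s: DENY
  req#13 t=11s: DENY
  req#14 t=11s: DENY
  req#15 t=11s: DENY

Answer: AADDDDDDDDDDDDD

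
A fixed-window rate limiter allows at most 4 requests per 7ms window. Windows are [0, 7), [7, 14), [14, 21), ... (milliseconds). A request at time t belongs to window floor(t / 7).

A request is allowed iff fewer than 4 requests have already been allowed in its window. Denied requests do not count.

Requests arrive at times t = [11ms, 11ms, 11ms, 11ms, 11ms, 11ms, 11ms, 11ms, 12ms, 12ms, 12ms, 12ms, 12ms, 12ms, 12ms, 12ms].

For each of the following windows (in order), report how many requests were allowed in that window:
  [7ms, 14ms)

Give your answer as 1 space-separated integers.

Answer: 4

Derivation:
Processing requests:
  req#1 t=11ms (window 1): ALLOW
  req#2 t=11ms (window 1): ALLOW
  req#3 t=11ms (window 1): ALLOW
  req#4 t=11ms (window 1): ALLOW
  req#5 t=11ms (window 1): DENY
  req#6 t=11ms (window 1): DENY
  req#7 t=11ms (window 1): DENY
  req#8 t=11ms (window 1): DENY
  req#9 t=12ms (window 1): DENY
  req#10 t=12ms (window 1): DENY
  req#11 t=12ms (window 1): DENY
  req#12 t=12ms (window 1): DENY
  req#13 t=12ms (window 1): DENY
  req#14 t=12ms (window 1): DENY
  req#15 t=12ms (window 1): DENY
  req#16 t=12ms (window 1): DENY

Allowed counts by window: 4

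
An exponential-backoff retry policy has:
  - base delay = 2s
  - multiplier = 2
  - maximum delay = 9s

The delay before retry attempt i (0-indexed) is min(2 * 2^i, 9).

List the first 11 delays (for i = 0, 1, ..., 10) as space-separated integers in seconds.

Answer: 2 4 8 9 9 9 9 9 9 9 9

Derivation:
Computing each delay:
  i=0: min(2*2^0, 9) = 2
  i=1: min(2*2^1, 9) = 4
  i=2: min(2*2^2, 9) = 8
  i=3: min(2*2^3, 9) = 9
  i=4: min(2*2^4, 9) = 9
  i=5: min(2*2^5, 9) = 9
  i=6: min(2*2^6, 9) = 9
  i=7: min(2*2^7, 9) = 9
  i=8: min(2*2^8, 9) = 9
  i=9: min(2*2^9, 9) = 9
  i=10: min(2*2^10, 9) = 9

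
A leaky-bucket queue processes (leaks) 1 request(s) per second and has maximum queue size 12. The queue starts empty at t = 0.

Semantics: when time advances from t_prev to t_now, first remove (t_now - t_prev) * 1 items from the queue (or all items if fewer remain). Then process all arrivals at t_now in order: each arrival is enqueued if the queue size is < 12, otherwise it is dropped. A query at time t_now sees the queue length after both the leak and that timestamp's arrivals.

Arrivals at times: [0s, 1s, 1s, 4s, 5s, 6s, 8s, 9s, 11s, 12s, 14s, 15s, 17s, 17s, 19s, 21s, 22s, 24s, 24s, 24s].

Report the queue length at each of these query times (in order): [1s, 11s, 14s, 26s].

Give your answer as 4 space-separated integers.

Answer: 2 1 1 1

Derivation:
Queue lengths at query times:
  query t=1s: backlog = 2
  query t=11s: backlog = 1
  query t=14s: backlog = 1
  query t=26s: backlog = 1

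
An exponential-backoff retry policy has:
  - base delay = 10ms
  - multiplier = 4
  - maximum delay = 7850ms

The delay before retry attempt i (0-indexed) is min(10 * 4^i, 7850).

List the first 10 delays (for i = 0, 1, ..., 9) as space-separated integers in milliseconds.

Computing each delay:
  i=0: min(10*4^0, 7850) = 10
  i=1: min(10*4^1, 7850) = 40
  i=2: min(10*4^2, 7850) = 160
  i=3: min(10*4^3, 7850) = 640
  i=4: min(10*4^4, 7850) = 2560
  i=5: min(10*4^5, 7850) = 7850
  i=6: min(10*4^6, 7850) = 7850
  i=7: min(10*4^7, 7850) = 7850
  i=8: min(10*4^8, 7850) = 7850
  i=9: min(10*4^9, 7850) = 7850

Answer: 10 40 160 640 2560 7850 7850 7850 7850 7850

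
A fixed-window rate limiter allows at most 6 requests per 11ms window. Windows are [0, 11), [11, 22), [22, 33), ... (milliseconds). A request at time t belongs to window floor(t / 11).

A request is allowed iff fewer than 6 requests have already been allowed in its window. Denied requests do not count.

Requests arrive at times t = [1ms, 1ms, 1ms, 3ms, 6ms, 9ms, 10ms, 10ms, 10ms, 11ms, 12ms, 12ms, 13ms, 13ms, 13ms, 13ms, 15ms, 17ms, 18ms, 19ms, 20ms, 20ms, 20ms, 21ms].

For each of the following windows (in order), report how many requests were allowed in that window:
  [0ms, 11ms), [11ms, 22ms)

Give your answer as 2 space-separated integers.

Answer: 6 6

Derivation:
Processing requests:
  req#1 t=1ms (window 0): ALLOW
  req#2 t=1ms (window 0): ALLOW
  req#3 t=1ms (window 0): ALLOW
  req#4 t=3ms (window 0): ALLOW
  req#5 t=6ms (window 0): ALLOW
  req#6 t=9ms (window 0): ALLOW
  req#7 t=10ms (window 0): DENY
  req#8 t=10ms (window 0): DENY
  req#9 t=10ms (window 0): DENY
  req#10 t=11ms (window 1): ALLOW
  req#11 t=12ms (window 1): ALLOW
  req#12 t=12ms (window 1): ALLOW
  req#13 t=13ms (window 1): ALLOW
  req#14 t=13ms (window 1): ALLOW
  req#15 t=13ms (window 1): ALLOW
  req#16 t=13ms (window 1): DENY
  req#17 t=15ms (window 1): DENY
  req#18 t=17ms (window 1): DENY
  req#19 t=18ms (window 1): DENY
  req#20 t=19ms (window 1): DENY
  req#21 t=20ms (window 1): DENY
  req#22 t=20ms (window 1): DENY
  req#23 t=20ms (window 1): DENY
  req#24 t=21ms (window 1): DENY

Allowed counts by window: 6 6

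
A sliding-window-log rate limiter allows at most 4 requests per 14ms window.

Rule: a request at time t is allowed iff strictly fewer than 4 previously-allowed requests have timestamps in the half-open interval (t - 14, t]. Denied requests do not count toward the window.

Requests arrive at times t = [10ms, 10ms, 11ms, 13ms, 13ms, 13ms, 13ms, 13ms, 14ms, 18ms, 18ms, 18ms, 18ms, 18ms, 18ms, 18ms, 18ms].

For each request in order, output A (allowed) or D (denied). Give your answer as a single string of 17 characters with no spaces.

Tracking allowed requests in the window:
  req#1 t=10ms: ALLOW
  req#2 t=10ms: ALLOW
  req#3 t=11ms: ALLOW
  req#4 t=13ms: ALLOW
  req#5 t=13ms: DENY
  req#6 t=13ms: DENY
  req#7 t=13ms: DENY
  req#8 t=13ms: DENY
  req#9 t=14ms: DENY
  req#10 t=18ms: DENY
  req#11 t=18ms: DENY
  req#12 t=18ms: DENY
  req#13 t=18ms: DENY
  req#14 t=18ms: DENY
  req#15 t=18ms: DENY
  req#16 t=18ms: DENY
  req#17 t=18ms: DENY

Answer: AAAADDDDDDDDDDDDD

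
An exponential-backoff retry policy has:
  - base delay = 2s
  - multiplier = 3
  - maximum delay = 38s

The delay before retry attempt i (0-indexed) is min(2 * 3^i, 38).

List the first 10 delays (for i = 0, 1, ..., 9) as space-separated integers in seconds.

Computing each delay:
  i=0: min(2*3^0, 38) = 2
  i=1: min(2*3^1, 38) = 6
  i=2: min(2*3^2, 38) = 18
  i=3: min(2*3^3, 38) = 38
  i=4: min(2*3^4, 38) = 38
  i=5: min(2*3^5, 38) = 38
  i=6: min(2*3^6, 38) = 38
  i=7: min(2*3^7, 38) = 38
  i=8: min(2*3^8, 38) = 38
  i=9: min(2*3^9, 38) = 38

Answer: 2 6 18 38 38 38 38 38 38 38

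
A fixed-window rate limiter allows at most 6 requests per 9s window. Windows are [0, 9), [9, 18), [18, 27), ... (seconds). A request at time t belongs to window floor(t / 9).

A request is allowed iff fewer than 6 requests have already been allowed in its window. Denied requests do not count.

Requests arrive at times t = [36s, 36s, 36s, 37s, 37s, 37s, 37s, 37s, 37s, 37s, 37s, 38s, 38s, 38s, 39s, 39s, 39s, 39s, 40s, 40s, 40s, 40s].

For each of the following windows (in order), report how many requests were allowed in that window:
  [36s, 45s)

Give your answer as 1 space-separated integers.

Processing requests:
  req#1 t=36s (window 4): ALLOW
  req#2 t=36s (window 4): ALLOW
  req#3 t=36s (window 4): ALLOW
  req#4 t=37s (window 4): ALLOW
  req#5 t=37s (window 4): ALLOW
  req#6 t=37s (window 4): ALLOW
  req#7 t=37s (window 4): DENY
  req#8 t=37s (window 4): DENY
  req#9 t=37s (window 4): DENY
  req#10 t=37s (window 4): DENY
  req#11 t=37s (window 4): DENY
  req#12 t=38s (window 4): DENY
  req#13 t=38s (window 4): DENY
  req#14 t=38s (window 4): DENY
  req#15 t=39s (window 4): DENY
  req#16 t=39s (window 4): DENY
  req#17 t=39s (window 4): DENY
  req#18 t=39s (window 4): DENY
  req#19 t=40s (window 4): DENY
  req#20 t=40s (window 4): DENY
  req#21 t=40s (window 4): DENY
  req#22 t=40s (window 4): DENY

Allowed counts by window: 6

Answer: 6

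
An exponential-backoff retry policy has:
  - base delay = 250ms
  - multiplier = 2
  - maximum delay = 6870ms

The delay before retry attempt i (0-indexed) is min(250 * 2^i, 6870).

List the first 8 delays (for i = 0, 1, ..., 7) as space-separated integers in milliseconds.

Answer: 250 500 1000 2000 4000 6870 6870 6870

Derivation:
Computing each delay:
  i=0: min(250*2^0, 6870) = 250
  i=1: min(250*2^1, 6870) = 500
  i=2: min(250*2^2, 6870) = 1000
  i=3: min(250*2^3, 6870) = 2000
  i=4: min(250*2^4, 6870) = 4000
  i=5: min(250*2^5, 6870) = 6870
  i=6: min(250*2^6, 6870) = 6870
  i=7: min(250*2^7, 6870) = 6870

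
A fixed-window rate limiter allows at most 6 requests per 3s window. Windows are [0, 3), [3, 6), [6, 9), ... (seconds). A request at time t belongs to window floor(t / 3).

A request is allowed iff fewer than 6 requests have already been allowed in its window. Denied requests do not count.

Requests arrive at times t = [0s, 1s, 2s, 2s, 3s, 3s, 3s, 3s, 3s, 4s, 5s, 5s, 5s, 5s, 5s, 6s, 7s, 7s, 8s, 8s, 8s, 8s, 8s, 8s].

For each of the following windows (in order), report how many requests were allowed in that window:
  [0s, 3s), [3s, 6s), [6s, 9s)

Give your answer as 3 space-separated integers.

Answer: 4 6 6

Derivation:
Processing requests:
  req#1 t=0s (window 0): ALLOW
  req#2 t=1s (window 0): ALLOW
  req#3 t=2s (window 0): ALLOW
  req#4 t=2s (window 0): ALLOW
  req#5 t=3s (window 1): ALLOW
  req#6 t=3s (window 1): ALLOW
  req#7 t=3s (window 1): ALLOW
  req#8 t=3s (window 1): ALLOW
  req#9 t=3s (window 1): ALLOW
  req#10 t=4s (window 1): ALLOW
  req#11 t=5s (window 1): DENY
  req#12 t=5s (window 1): DENY
  req#13 t=5s (window 1): DENY
  req#14 t=5s (window 1): DENY
  req#15 t=5s (window 1): DENY
  req#16 t=6s (window 2): ALLOW
  req#17 t=7s (window 2): ALLOW
  req#18 t=7s (window 2): ALLOW
  req#19 t=8s (window 2): ALLOW
  req#20 t=8s (window 2): ALLOW
  req#21 t=8s (window 2): ALLOW
  req#22 t=8s (window 2): DENY
  req#23 t=8s (window 2): DENY
  req#24 t=8s (window 2): DENY

Allowed counts by window: 4 6 6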